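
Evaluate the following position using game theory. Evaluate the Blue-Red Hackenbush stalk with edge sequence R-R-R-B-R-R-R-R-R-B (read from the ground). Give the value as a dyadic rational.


Edges (from ground): R-R-R-B-R-R-R-R-R-B
By Berlekamp's sign-expansion rule, a Blue-Red Hackenbush stalk has the value of the surreal number whose sign sequence is the edge sequence with B -> + and R -> -.
Sign sequence: ---+-----+
Trace the sign expansion in the surreal number tree, starting from 0:
Edge 1: R (sign -) -> bounds (-inf, 0), value = -1
Edge 2: R (sign -) -> bounds (-inf, -1), value = -2
Edge 3: R (sign -) -> bounds (-inf, -2), value = -3
Edge 4: B (sign +) -> bounds (-3, -2), value = -5/2
Edge 5: R (sign -) -> bounds (-3, -5/2), value = -11/4
Edge 6: R (sign -) -> bounds (-3, -11/4), value = -23/8
Edge 7: R (sign -) -> bounds (-3, -23/8), value = -47/16
Edge 8: R (sign -) -> bounds (-3, -47/16), value = -95/32
Edge 9: R (sign -) -> bounds (-3, -95/32), value = -191/64
Edge 10: B (sign +) -> bounds (-191/64, -95/32), value = -381/128
Game value = -381/128

-381/128


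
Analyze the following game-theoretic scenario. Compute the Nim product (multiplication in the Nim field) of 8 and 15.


Nim multiplication is bilinear over XOR: (u XOR v) * w = (u*w) XOR (v*w).
So we split each operand into its bit components and XOR the pairwise Nim products.
8 = 8 (as XOR of powers of 2).
15 = 1 + 2 + 4 + 8 (as XOR of powers of 2).
Using the standard Nim-product table on single bits:
  2*2 = 3,   2*4 = 8,   2*8 = 12,
  4*4 = 6,   4*8 = 11,  8*8 = 13,
and  1*x = x (identity), k*l = l*k (commutative).
Pairwise Nim products:
  8 * 1 = 8
  8 * 2 = 12
  8 * 4 = 11
  8 * 8 = 13
XOR them: 8 XOR 12 XOR 11 XOR 13 = 2.
Result: 8 * 15 = 2 (in Nim).

2


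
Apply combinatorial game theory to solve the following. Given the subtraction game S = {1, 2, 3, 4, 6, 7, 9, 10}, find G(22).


The subtraction set is S = {1, 2, 3, 4, 6, 7, 9, 10}.
G(k) = mex{ G(k - s) : s in S, s <= k }. We compute iteratively: G(0) = 0.
G(1) = mex({0}) = 1
G(2) = mex({0, 1}) = 2
G(3) = mex({0, 1, 2}) = 3
G(4) = mex({0, 1, 2, 3}) = 4
G(5) = mex({1, 2, 3, 4}) = 0
G(6) = mex({0, 2, 3, 4}) = 1
G(7) = mex({0, 1, 3, 4}) = 2
G(8) = mex({0, 1, 2, 4}) = 3
G(9) = mex({0, 1, 2, 3}) = 4
G(10) = mex({0, 1, 2, 3, 4}) = 5
G(11) = mex({0, 1, 2, 3, 4, 5}) = 6
G(12) = mex({0, 1, 2, 3, 4, 5, 6}) = 7
G(13) = mex({1, 2, 3, 4, 5, 6, 7}) = 0
G(14) = mex({0, 2, 3, 4, 5, 6, 7}) = 1
G(15) = mex({0, 1, 3, 4, 6, 7}) = 2
G(16) = mex({0, 1, 2, 4, 5, 7}) = 3
G(17) = mex({0, 1, 2, 3, 5, 6}) = 4
G(18) = mex({1, 2, 3, 4, 6, 7}) = 0
G(19) = mex({0, 2, 3, 4, 5, 7}) = 1
G(20) = mex({0, 1, 3, 4, 5, 6}) = 2
G(21) = mex({0, 1, 2, 4, 6, 7}) = 3
G(22) = mex({0, 1, 2, 3, 7}) = 4
Therefore G(22) = 4.

4


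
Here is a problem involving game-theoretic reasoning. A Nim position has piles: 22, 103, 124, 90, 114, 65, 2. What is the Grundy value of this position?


We need the XOR (exclusive or) of all pile sizes.
After XOR-ing pile 1 (size 22): 0 XOR 22 = 22
After XOR-ing pile 2 (size 103): 22 XOR 103 = 113
After XOR-ing pile 3 (size 124): 113 XOR 124 = 13
After XOR-ing pile 4 (size 90): 13 XOR 90 = 87
After XOR-ing pile 5 (size 114): 87 XOR 114 = 37
After XOR-ing pile 6 (size 65): 37 XOR 65 = 100
After XOR-ing pile 7 (size 2): 100 XOR 2 = 102
The Nim-value of this position is 102.

102


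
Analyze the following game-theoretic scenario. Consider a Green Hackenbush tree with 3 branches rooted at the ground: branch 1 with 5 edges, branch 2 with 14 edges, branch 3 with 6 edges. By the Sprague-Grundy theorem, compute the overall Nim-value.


The tree has 3 branches from the ground vertex.
In Green Hackenbush, the Nim-value of a simple path of length k is k.
Branch 1: length 5, Nim-value = 5
Branch 2: length 14, Nim-value = 14
Branch 3: length 6, Nim-value = 6
Total Nim-value = XOR of all branch values:
0 XOR 5 = 5
5 XOR 14 = 11
11 XOR 6 = 13
Nim-value of the tree = 13

13


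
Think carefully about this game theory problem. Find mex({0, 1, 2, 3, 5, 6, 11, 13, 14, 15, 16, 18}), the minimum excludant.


Set = {0, 1, 2, 3, 5, 6, 11, 13, 14, 15, 16, 18}
0 is in the set.
1 is in the set.
2 is in the set.
3 is in the set.
4 is NOT in the set. This is the mex.
mex = 4

4


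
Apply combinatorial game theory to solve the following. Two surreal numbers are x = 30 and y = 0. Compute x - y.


x = 30, y = 0
x - y = 30 - 0 = 30

30


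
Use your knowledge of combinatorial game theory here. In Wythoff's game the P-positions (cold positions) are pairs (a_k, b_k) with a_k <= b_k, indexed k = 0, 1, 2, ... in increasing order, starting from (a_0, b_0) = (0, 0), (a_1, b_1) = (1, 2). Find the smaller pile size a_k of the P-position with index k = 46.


By Wythoff's theorem, a_k = floor(k * phi) and b_k = floor(k * phi^2) = a_k + k, where phi = (1 + sqrt(5))/2 is the golden ratio.
phi = (1 + sqrt(5))/2 = 1.618034
k = 46
k * phi = 46 * 1.618034 = 74.429563
a_46 = floor(k * phi) = 74

74


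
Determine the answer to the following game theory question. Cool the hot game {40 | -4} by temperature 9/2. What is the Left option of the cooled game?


Original game: {40 | -4} (a switch {a | b} with a > b).
Cooling by t (for t below the temperature (a - b)/2 = 22) taxes each move by t: {a | b} cooled by t is {a - t | b + t}.
Cooling amount: t = 9/2
Cooled Left option: 40 - 9/2 = 71/2
Cooled Right option: -4 + 9/2 = 1/2
Cooled game: {71/2 | 1/2}
Left option = 71/2

71/2


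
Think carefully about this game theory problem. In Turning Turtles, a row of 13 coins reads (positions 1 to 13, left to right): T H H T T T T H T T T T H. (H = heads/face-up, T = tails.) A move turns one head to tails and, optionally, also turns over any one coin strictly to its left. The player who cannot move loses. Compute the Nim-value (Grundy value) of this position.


Coins: T H H T T T T H T T T T H
Key fact: a single head at position k behaves exactly like a Nim heap of size k (turning it to T and optionally flipping a coin at j < k corresponds to moving the heap from k to j, or to 0), and heads combine as a disjunctive sum (two heads at the same place would cancel, matching j XOR j = 0). So the Nim-value is the XOR of the 1-indexed positions of the heads.
Face-up positions (1-indexed): [2, 3, 8, 13]
XOR 0 with 2: 0 XOR 2 = 2
XOR 2 with 3: 2 XOR 3 = 1
XOR 1 with 8: 1 XOR 8 = 9
XOR 9 with 13: 9 XOR 13 = 4
Nim-value = 4

4


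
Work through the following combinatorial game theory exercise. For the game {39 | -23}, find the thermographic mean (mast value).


Game = {39 | -23}, a switch {a | b} with numbers a > b.
Its thermograph has left wall a - t and right wall b + t, which meet at t = (a - b)/2, where both equal (a + b)/2. So the mast (mean value) is at (a + b)/2.
Mean = (39 + (-23))/2 = 16/2 = 8

8


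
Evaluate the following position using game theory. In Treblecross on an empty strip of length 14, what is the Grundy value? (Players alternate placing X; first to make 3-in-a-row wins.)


Treblecross: place X on empty cells; 3-in-a-row wins.
Playing within two cells of an existing X lets the opponent win at once, so sensible play treats the cells i-2..i+2 around each X as dead. The player left with no safe cell loses, so this is a normal-play take-away game on strips of safe cells.
Placing X at cell i (0-indexed) of a strip of k safe cells leaves independent strips of sizes max(0, i-2) and max(0, k-i-3). Hence G(k) = mex{ G(max(0,i-2)) XOR G(max(0,k-i-3)) : 0 <= i < k }, with G(0) = 0.
G(1): splits (0,0):0^0=0 -> mex({0}) = 1
G(2): splits (0,0):0^0=0 -> mex({0}) = 1
G(3): splits (0,0):0^0=0 -> mex({0}) = 1
G(4): splits (0,1):0^1=1 (0,0):0^0=0 -> mex({0, 1}) = 2
G(5): splits (0,2):0^1=1 (0,1):0^1=1 (0,0):0^0=0 -> mex({0, 1}) = 2
G(6) = mex({1}) = 0
G(7) = mex({0, 1, 2}) = 3
G(8) = mex({0, 1, 2}) = 3
G(9) = mex({0, 2}) = 1
G(10) = mex({0, 2, 3}) = 1
G(11) = mex({0, 3}) = 1
G(12) = mex({1, 3}) = 0
G(13) = mex({0, 1, 2, 3}) = 4
G(14) = mex({0, 1, 2}) = 3
Therefore G(14) = 3.

3


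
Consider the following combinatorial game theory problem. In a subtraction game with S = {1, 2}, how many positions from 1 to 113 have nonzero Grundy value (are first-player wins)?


Subtraction set S = {1, 2}, so G(n) = n mod 3.
G(n) = 0 when n is a multiple of 3.
Multiples of 3 in [1, 113]: 37
N-positions (nonzero Grundy) = 113 - 37 = 76

76


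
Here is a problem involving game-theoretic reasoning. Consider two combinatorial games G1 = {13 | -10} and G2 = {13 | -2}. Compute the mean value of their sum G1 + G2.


G1 = {13 | -10}, G2 = {13 | -2}
Each is a switch {a | b} with numbers a > b; its mean value is (a + b)/2, and mean value is additive over game sums: m(G1 + G2) = m(G1) + m(G2).
Mean of G1 = (13 + (-10))/2 = 3/2 = 3/2
Mean of G2 = (13 + (-2))/2 = 11/2 = 11/2
Mean of G1 + G2 = 3/2 + 11/2 = 7

7


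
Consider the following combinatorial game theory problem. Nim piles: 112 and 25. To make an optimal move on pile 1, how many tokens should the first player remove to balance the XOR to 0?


Piles: 112 and 25
Current XOR: 112 XOR 25 = 105 (non-zero, so this is an N-position).
To make the XOR zero, we need to find a move that balances the piles.
For pile 1 (size 112): target = 112 XOR 105 = 25
We reduce pile 1 from 112 to 25.
Tokens removed: 112 - 25 = 87
Verification: 25 XOR 25 = 0

87


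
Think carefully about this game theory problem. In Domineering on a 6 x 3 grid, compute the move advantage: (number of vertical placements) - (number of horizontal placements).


Board is 6 x 3 (rows x cols).
Left (vertical) placements: (rows-1) * cols = 5 * 3 = 15
Right (horizontal) placements: rows * (cols-1) = 6 * 2 = 12
Advantage = Left - Right = 15 - 12 = 3

3


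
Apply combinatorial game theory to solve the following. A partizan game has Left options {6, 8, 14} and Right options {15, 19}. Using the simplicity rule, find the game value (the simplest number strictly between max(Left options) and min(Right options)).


Left options: {6, 8, 14}, max = 14
Right options: {15, 19}, min = 15
All options are numbers and max(Left) < min(Right), so by the simplicity theorem the value is the simplest (earliest-born) number strictly between 14 and 15.
No integer lies strictly between 14 and 15, so the value is the dyadic rational m/2^k in the interval with the smallest k (then m odd); search k = 1, 2, ...:
Denominator 2: 29/2 lies strictly between 14 and 15 -- found.
The simplest number in the interval is 29/2.
Game value = 29/2

29/2


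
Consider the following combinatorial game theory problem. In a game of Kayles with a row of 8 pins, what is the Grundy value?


Kayles: a move removes 1 or 2 adjacent pins from a contiguous row.
Removing pins from a row of k leaves two independent rows (a, b) with a + b = k - 1 (one pin) or a + b = k - 2 (two pins); an end removal gives a = 0.
By Sprague-Grundy, G(k) = mex{ G(a) XOR G(b) } over all these splits. G(0) = 0.
G(1): splits (0,0):0^0=0 -> mex({0}) = 1
G(2): splits (0,1):0^1=1 (0,0):0^0=0 -> mex({0, 1}) = 2
G(3): splits (0,2):0^2=2 (1,1):1^1=0 (0,1):0^1=1 -> mex({0, 1, 2}) = 3
G(4): splits (0,3):0^3=3 (1,2):1^2=3 (0,2):0^2=2 (1,1):1^1=0 -> mex({0, 2, 3}) = 1
G(5): splits (0,4):0^1=1 (1,3):1^3=2 (2,2):2^2=0 (0,3):0^3=3 (1,2):1^2=3 -> mex({0, 1, 2, 3}) = 4
G(6) = mex({0, 1, 2, 4}) = 3
G(7) = mex({0, 1, 3, 4, 5}) = 2
G(8) = mex({0, 2, 3, 5, 6}) = 1
Therefore G(8) = 1.

1


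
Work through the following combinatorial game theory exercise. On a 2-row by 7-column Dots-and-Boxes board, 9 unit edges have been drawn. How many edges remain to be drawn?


Grid: 2 x 7 boxes, i.e. 3 rows and 8 columns of dots.
Horizontal edges: (rows + 1) * cols = 3 * 7 = 21
Vertical edges: rows * (cols + 1) = 2 * 8 = 16
Total edges: 21 + 16 = 37
Edges drawn: 9
Remaining: 37 - 9 = 28

28


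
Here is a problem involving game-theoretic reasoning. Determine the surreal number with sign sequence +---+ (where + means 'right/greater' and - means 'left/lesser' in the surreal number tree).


Sign expansion: +---+
Rule: track bounds (lo, hi), initially (-inf, +inf). On '+', the current value becomes lo and we move to the simplest number in (value, hi): value + 1 if hi = +inf, otherwise the midpoint (value + hi)/2. On '-', the current value becomes hi and we move to value - 1 if lo = -inf, otherwise the midpoint (lo + value)/2.
Start at 0.
Step 1: sign = +, move right. Bounds: (0, +inf). Value = 1
Step 2: sign = -, move left. Bounds: (0, 1). Value = 1/2
Step 3: sign = -, move left. Bounds: (0, 1/2). Value = 1/4
Step 4: sign = -, move left. Bounds: (0, 1/4). Value = 1/8
Step 5: sign = +, move right. Bounds: (1/8, 1/4). Value = 3/16
The surreal number with sign expansion +---+ is 3/16.

3/16


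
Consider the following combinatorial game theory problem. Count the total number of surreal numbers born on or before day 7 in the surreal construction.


Day 0: {|} = 0 is born. Count = 1.
Day n: the number of surreal numbers born by day n is 2^(n+1) - 1.
By day 0: 2^1 - 1 = 1
By day 1: 2^2 - 1 = 3
By day 2: 2^3 - 1 = 7
By day 3: 2^4 - 1 = 15
By day 4: 2^5 - 1 = 31
By day 5: 2^6 - 1 = 63
By day 6: 2^7 - 1 = 127
By day 7: 2^8 - 1 = 255
By day 7: 255 surreal numbers.

255


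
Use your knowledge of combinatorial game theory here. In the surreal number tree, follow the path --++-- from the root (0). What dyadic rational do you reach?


Sign expansion: --++--
Rule: track bounds (lo, hi), initially (-inf, +inf). On '+', the current value becomes lo and we move to the simplest number in (value, hi): value + 1 if hi = +inf, otherwise the midpoint (value + hi)/2. On '-', the current value becomes hi and we move to value - 1 if lo = -inf, otherwise the midpoint (lo + value)/2.
Start at 0.
Step 1: sign = -, move left. Bounds: (-inf, 0). Value = -1
Step 2: sign = -, move left. Bounds: (-inf, -1). Value = -2
Step 3: sign = +, move right. Bounds: (-2, -1). Value = -3/2
Step 4: sign = +, move right. Bounds: (-3/2, -1). Value = -5/4
Step 5: sign = -, move left. Bounds: (-3/2, -5/4). Value = -11/8
Step 6: sign = -, move left. Bounds: (-3/2, -11/8). Value = -23/16
The surreal number with sign expansion --++-- is -23/16.

-23/16


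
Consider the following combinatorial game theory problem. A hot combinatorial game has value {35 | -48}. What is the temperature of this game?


The game is {35 | -48}, a switch {a | b} with numbers a > b.
Cooling {a | b} by t gives {a - t | b + t}, which stops being hot when a - t = b + t, i.e. at t = (a - b)/2. So the temperature of a switch is (a - b)/2.
Temperature = (Left option - Right option) / 2
= (35 - (-48)) / 2
= 83 / 2
= 83/2

83/2


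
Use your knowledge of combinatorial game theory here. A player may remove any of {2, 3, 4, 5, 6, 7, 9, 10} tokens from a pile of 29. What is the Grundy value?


The subtraction set is S = {2, 3, 4, 5, 6, 7, 9, 10}.
G(k) = mex{ G(k - s) : s in S, s <= k }. We compute iteratively: G(0) = 0.
G(1) = mex({}) = 0
G(2) = mex({0}) = 1
G(3) = mex({0}) = 1
G(4) = mex({0, 1}) = 2
G(5) = mex({0, 1}) = 2
G(6) = mex({0, 1, 2}) = 3
G(7) = mex({0, 1, 2}) = 3
G(8) = mex({0, 1, 2, 3}) = 4
G(9) = mex({0, 1, 2, 3}) = 4
G(10) = mex({0, 1, 2, 3, 4}) = 5
G(11) = mex({0, 1, 2, 3, 4}) = 5
G(12) = mex({1, 2, 3, 4, 5}) = 0
G(13) = mex({1, 2, 3, 4, 5}) = 0
G(14) = mex({0, 2, 3, 4, 5}) = 1
G(15) = mex({0, 2, 3, 4, 5}) = 1
G(16) = mex({0, 1, 3, 4, 5}) = 2
G(17) = mex({0, 1, 3, 4, 5}) = 2
G(18) = mex({0, 1, 2, 4, 5}) = 3
G(19) = mex({0, 1, 2, 4, 5}) = 3
G(20) = mex({0, 1, 2, 3, 5}) = 4
G(21) = mex({0, 1, 2, 3, 5}) = 4
Observe that G(12)..G(21) = 0, 0, 1, 1, 2, 2, 3, 3, 4, 4 repeats G(0)..G(9) = 0, 0, 1, 1, 2, 2, 3, 3, 4, 4.
For k >= max(S) = 10, G(k) is determined by the previous 10 values G(k-10)..G(k-1); a window of 10 consecutive values has recurred shifted by 12, so by induction G(k + 12) = G(k) for all k >= 0: the sequence is periodic from the start with period 12.
One period: G(0..11) = 0, 0, 1, 1, 2, 2, 3, 3, 4, 4, 5, 5.
29 mod 12 = 5, so G(29) = G(5) = 2.

2


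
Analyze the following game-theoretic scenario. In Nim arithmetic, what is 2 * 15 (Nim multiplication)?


Nim multiplication is bilinear over XOR: (u XOR v) * w = (u*w) XOR (v*w).
So we split each operand into its bit components and XOR the pairwise Nim products.
2 = 2 (as XOR of powers of 2).
15 = 1 + 2 + 4 + 8 (as XOR of powers of 2).
Using the standard Nim-product table on single bits:
  2*2 = 3,   2*4 = 8,   2*8 = 12,
  4*4 = 6,   4*8 = 11,  8*8 = 13,
and  1*x = x (identity), k*l = l*k (commutative).
Pairwise Nim products:
  2 * 1 = 2
  2 * 2 = 3
  2 * 4 = 8
  2 * 8 = 12
XOR them: 2 XOR 3 XOR 8 XOR 12 = 5.
Result: 2 * 15 = 5 (in Nim).

5


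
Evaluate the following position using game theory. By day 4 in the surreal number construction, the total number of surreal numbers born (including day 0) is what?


Day 0: {|} = 0 is born. Count = 1.
Day n: the number of surreal numbers born by day n is 2^(n+1) - 1.
By day 0: 2^1 - 1 = 1
By day 1: 2^2 - 1 = 3
By day 2: 2^3 - 1 = 7
By day 3: 2^4 - 1 = 15
By day 4: 2^5 - 1 = 31
By day 4: 31 surreal numbers.

31


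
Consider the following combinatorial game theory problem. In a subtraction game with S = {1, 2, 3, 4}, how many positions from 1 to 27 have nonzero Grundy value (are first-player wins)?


Subtraction set S = {1, 2, 3, 4}, so G(n) = n mod 5.
G(n) = 0 when n is a multiple of 5.
Multiples of 5 in [1, 27]: 5
N-positions (nonzero Grundy) = 27 - 5 = 22

22


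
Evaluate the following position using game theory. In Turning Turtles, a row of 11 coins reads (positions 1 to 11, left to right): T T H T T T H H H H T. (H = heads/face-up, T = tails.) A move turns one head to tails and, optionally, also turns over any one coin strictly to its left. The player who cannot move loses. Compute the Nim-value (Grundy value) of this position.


Coins: T T H T T T H H H H T
Key fact: a single head at position k behaves exactly like a Nim heap of size k (turning it to T and optionally flipping a coin at j < k corresponds to moving the heap from k to j, or to 0), and heads combine as a disjunctive sum (two heads at the same place would cancel, matching j XOR j = 0). So the Nim-value is the XOR of the 1-indexed positions of the heads.
Face-up positions (1-indexed): [3, 7, 8, 9, 10]
XOR 0 with 3: 0 XOR 3 = 3
XOR 3 with 7: 3 XOR 7 = 4
XOR 4 with 8: 4 XOR 8 = 12
XOR 12 with 9: 12 XOR 9 = 5
XOR 5 with 10: 5 XOR 10 = 15
Nim-value = 15

15


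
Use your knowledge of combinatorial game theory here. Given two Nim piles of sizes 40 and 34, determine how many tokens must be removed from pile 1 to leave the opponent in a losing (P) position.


Piles: 40 and 34
Current XOR: 40 XOR 34 = 10 (non-zero, so this is an N-position).
To make the XOR zero, we need to find a move that balances the piles.
For pile 1 (size 40): target = 40 XOR 10 = 34
We reduce pile 1 from 40 to 34.
Tokens removed: 40 - 34 = 6
Verification: 34 XOR 34 = 0

6


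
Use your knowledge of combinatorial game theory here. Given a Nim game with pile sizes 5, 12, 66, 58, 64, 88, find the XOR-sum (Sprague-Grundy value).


We need the XOR (exclusive or) of all pile sizes.
After XOR-ing pile 1 (size 5): 0 XOR 5 = 5
After XOR-ing pile 2 (size 12): 5 XOR 12 = 9
After XOR-ing pile 3 (size 66): 9 XOR 66 = 75
After XOR-ing pile 4 (size 58): 75 XOR 58 = 113
After XOR-ing pile 5 (size 64): 113 XOR 64 = 49
After XOR-ing pile 6 (size 88): 49 XOR 88 = 105
The Nim-value of this position is 105.

105


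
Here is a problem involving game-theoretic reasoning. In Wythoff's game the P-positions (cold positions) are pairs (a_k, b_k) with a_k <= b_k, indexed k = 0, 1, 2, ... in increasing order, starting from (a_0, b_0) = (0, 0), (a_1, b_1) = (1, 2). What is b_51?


By Wythoff's theorem, a_k = floor(k * phi) and b_k = floor(k * phi^2) = a_k + k, where phi = (1 + sqrt(5))/2 is the golden ratio.
phi = (1 + sqrt(5))/2 = 1.618034
phi^2 = phi + 1 = 2.618034
k = 51
k * phi^2 = 51 * 2.618034 = 133.519733
b_51 = floor(k * phi^2) = 133 (check: a_51 + k = 82 + 51 = 133)

133


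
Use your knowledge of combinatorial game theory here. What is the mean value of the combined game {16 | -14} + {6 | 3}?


G1 = {16 | -14}, G2 = {6 | 3}
Each is a switch {a | b} with numbers a > b; its mean value is (a + b)/2, and mean value is additive over game sums: m(G1 + G2) = m(G1) + m(G2).
Mean of G1 = (16 + (-14))/2 = 2/2 = 1
Mean of G2 = (6 + (3))/2 = 9/2 = 9/2
Mean of G1 + G2 = 1 + 9/2 = 11/2

11/2


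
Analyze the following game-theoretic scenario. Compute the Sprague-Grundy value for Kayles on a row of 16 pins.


Kayles: a move removes 1 or 2 adjacent pins from a contiguous row.
Removing pins from a row of k leaves two independent rows (a, b) with a + b = k - 1 (one pin) or a + b = k - 2 (two pins); an end removal gives a = 0.
By Sprague-Grundy, G(k) = mex{ G(a) XOR G(b) } over all these splits. G(0) = 0.
G(1): splits (0,0):0^0=0 -> mex({0}) = 1
G(2): splits (0,1):0^1=1 (0,0):0^0=0 -> mex({0, 1}) = 2
G(3): splits (0,2):0^2=2 (1,1):1^1=0 (0,1):0^1=1 -> mex({0, 1, 2}) = 3
G(4): splits (0,3):0^3=3 (1,2):1^2=3 (0,2):0^2=2 (1,1):1^1=0 -> mex({0, 2, 3}) = 1
G(5): splits (0,4):0^1=1 (1,3):1^3=2 (2,2):2^2=0 (0,3):0^3=3 (1,2):1^2=3 -> mex({0, 1, 2, 3}) = 4
G(6) = mex({0, 1, 2, 4}) = 3
G(7) = mex({0, 1, 3, 4, 5}) = 2
G(8) = mex({0, 2, 3, 5, 6}) = 1
G(9) = mex({0, 1, 2, 3, 6, 7}) = 4
G(10) = mex({0, 1, 3, 4, 5, 7}) = 2
G(11) = mex({0, 1, 2, 3, 4, 5}) = 6
G(12) = mex({0, 1, 2, 3, 5, 6, 7}) = 4
G(13) = mex({0, 2, 3, 4, 6, 7}) = 1
G(14) = mex({0, 1, 4, 5, 6, 7}) = 2
G(15) = mex({0, 1, 2, 3, 4, 5, 6}) = 7
G(16) = mex({0, 2, 3, 5, 6, 7}) = 1
Therefore G(16) = 1.

1


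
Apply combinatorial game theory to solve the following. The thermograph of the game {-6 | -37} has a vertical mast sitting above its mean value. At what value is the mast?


Game = {-6 | -37}, a switch {a | b} with numbers a > b.
Its thermograph has left wall a - t and right wall b + t, which meet at t = (a - b)/2, where both equal (a + b)/2. So the mast (mean value) is at (a + b)/2.
Mean = (-6 + (-37))/2 = -43/2 = -43/2

-43/2


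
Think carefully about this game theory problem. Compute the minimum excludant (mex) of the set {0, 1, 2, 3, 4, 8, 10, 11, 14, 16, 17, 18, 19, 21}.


Set = {0, 1, 2, 3, 4, 8, 10, 11, 14, 16, 17, 18, 19, 21}
0 is in the set.
1 is in the set.
2 is in the set.
3 is in the set.
4 is in the set.
5 is NOT in the set. This is the mex.
mex = 5

5


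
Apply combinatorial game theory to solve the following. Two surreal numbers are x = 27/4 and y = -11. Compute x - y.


x = 27/4, y = -11
Converting to common denominator: 4
x = 27/4, y = -44/4
x - y = 27/4 - -11 = 71/4

71/4


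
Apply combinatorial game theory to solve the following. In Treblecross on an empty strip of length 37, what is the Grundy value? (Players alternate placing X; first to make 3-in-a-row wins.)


Treblecross: place X on empty cells; 3-in-a-row wins.
Playing within two cells of an existing X lets the opponent win at once, so sensible play treats the cells i-2..i+2 around each X as dead. The player left with no safe cell loses, so this is a normal-play take-away game on strips of safe cells.
Placing X at cell i (0-indexed) of a strip of k safe cells leaves independent strips of sizes max(0, i-2) and max(0, k-i-3). Hence G(k) = mex{ G(max(0,i-2)) XOR G(max(0,k-i-3)) : 0 <= i < k }, with G(0) = 0.
G(1): splits (0,0):0^0=0 -> mex({0}) = 1
G(2): splits (0,0):0^0=0 -> mex({0}) = 1
G(3): splits (0,0):0^0=0 -> mex({0}) = 1
G(4): splits (0,1):0^1=1 (0,0):0^0=0 -> mex({0, 1}) = 2
G(5): splits (0,2):0^1=1 (0,1):0^1=1 (0,0):0^0=0 -> mex({0, 1}) = 2
G(6) = mex({1}) = 0
G(7) = mex({0, 1, 2}) = 3
G(8) = mex({0, 1, 2}) = 3
G(9) = mex({0, 2}) = 1
G(10) = mex({0, 2, 3}) = 1
G(11) = mex({0, 3}) = 1
G(12) = mex({1, 3}) = 0
G(13) = mex({0, 1, 2, 3}) = 4
G(14) = mex({0, 1, 2}) = 3
G(15) = mex({0, 1, 2}) = 3
G(16) = mex({0, 1, 2, 4}) = 3
G(17) = mex({0, 1, 3, 4}) = 2
G(18) = mex({0, 1, 3, 4}) = 2
G(19) = mex({0, 1, 3, 5}) = 2
G(20) = mex({0, 1, 2, 3, 5}) = 4
G(21) = mex({0, 1, 2, 3, 5}) = 4
G(22) = mex({1, 2, 6}) = 0
G(23) = mex({0, 1, 2, 3, 4, 6}) = 5
G(24) = mex({0, 1, 2, 3, 4}) = 5
G(25) = mex({0, 1, 3, 4, 7}) = 2
G(26) = mex({0, 1, 3, 4, 5, 7}) = 2
G(27) = mex({0, 1, 3, 5}) = 2
G(28) = mex({0, 1, 2, 5}) = 3
G(29) = mex({0, 1, 2, 4, 5, 6}) = 3
G(30) = mex({1, 2, 4, 6}) = 0
G(31) = mex({0, 1, 2, 3, 4, 6}) = 5
G(32) = mex({1, 2, 3, 4, 7}) = 0
G(33) = mex({0, 3, 7}) = 1
G(34) = mex({0, 2, 3, 5, 7}) = 1
G(35) = mex({0, 2, 3, 5, 6}) = 1
G(36) = mex({0, 1, 2, 5, 6}) = 3
G(37) = mex({0, 1, 2, 4, 5, 6}) = 3
Therefore G(37) = 3.

3


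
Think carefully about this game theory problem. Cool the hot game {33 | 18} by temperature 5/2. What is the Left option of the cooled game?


Original game: {33 | 18} (a switch {a | b} with a > b).
Cooling by t (for t below the temperature (a - b)/2 = 15/2) taxes each move by t: {a | b} cooled by t is {a - t | b + t}.
Cooling amount: t = 5/2
Cooled Left option: 33 - 5/2 = 61/2
Cooled Right option: 18 + 5/2 = 41/2
Cooled game: {61/2 | 41/2}
Left option = 61/2

61/2


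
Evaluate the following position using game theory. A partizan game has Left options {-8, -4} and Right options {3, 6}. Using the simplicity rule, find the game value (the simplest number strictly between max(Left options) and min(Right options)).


Left options: {-8, -4}, max = -4
Right options: {3, 6}, min = 3
All options are numbers and max(Left) < min(Right), so by the simplicity theorem the value is the simplest (earliest-born) number strictly between -4 and 3.
Integers -3 through 2 all lie strictly between -4 and 3.
Among integers, the simplest (lowest birthday = smallest |n|; 0 is born on day 0, +-n on day n) is 0.
No non-integer in the interval can be simpler: if x is a non-integer in the interval, then floor(x) or ceil(x) also lies in the interval (the interval contains an integer), and both are proper prefixes of x's sign expansion, i.e. born earlier. So the game value is 0.
Game value = 0

0


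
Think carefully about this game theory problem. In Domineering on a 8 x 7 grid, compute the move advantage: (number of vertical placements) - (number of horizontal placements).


Board is 8 x 7 (rows x cols).
Left (vertical) placements: (rows-1) * cols = 7 * 7 = 49
Right (horizontal) placements: rows * (cols-1) = 8 * 6 = 48
Advantage = Left - Right = 49 - 48 = 1

1


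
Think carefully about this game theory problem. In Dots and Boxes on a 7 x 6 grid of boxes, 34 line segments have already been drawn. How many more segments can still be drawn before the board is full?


Grid: 7 x 6 boxes, i.e. 8 rows and 7 columns of dots.
Horizontal edges: (rows + 1) * cols = 8 * 6 = 48
Vertical edges: rows * (cols + 1) = 7 * 7 = 49
Total edges: 48 + 49 = 97
Edges drawn: 34
Remaining: 97 - 34 = 63

63


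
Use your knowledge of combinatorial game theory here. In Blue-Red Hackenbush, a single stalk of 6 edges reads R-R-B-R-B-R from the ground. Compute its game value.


Edges (from ground): R-R-B-R-B-R
By Berlekamp's sign-expansion rule, a Blue-Red Hackenbush stalk has the value of the surreal number whose sign sequence is the edge sequence with B -> + and R -> -.
Sign sequence: --+-+-
Trace the sign expansion in the surreal number tree, starting from 0:
Edge 1: R (sign -) -> bounds (-inf, 0), value = -1
Edge 2: R (sign -) -> bounds (-inf, -1), value = -2
Edge 3: B (sign +) -> bounds (-2, -1), value = -3/2
Edge 4: R (sign -) -> bounds (-2, -3/2), value = -7/4
Edge 5: B (sign +) -> bounds (-7/4, -3/2), value = -13/8
Edge 6: R (sign -) -> bounds (-7/4, -13/8), value = -27/16
Game value = -27/16

-27/16


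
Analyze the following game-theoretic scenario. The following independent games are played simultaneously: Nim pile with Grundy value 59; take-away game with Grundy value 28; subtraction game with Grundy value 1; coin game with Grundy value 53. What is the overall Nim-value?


By the Sprague-Grundy theorem, the Grundy value of a sum of games is the XOR of individual Grundy values.
Nim pile: Grundy value = 59. Running XOR: 0 XOR 59 = 59
take-away game: Grundy value = 28. Running XOR: 59 XOR 28 = 39
subtraction game: Grundy value = 1. Running XOR: 39 XOR 1 = 38
coin game: Grundy value = 53. Running XOR: 38 XOR 53 = 19
The combined Grundy value is 19.

19


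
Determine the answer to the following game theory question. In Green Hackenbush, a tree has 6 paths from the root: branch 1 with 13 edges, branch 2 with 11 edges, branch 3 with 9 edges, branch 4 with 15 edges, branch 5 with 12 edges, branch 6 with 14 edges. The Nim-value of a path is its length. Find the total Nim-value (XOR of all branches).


The tree has 6 branches from the ground vertex.
In Green Hackenbush, the Nim-value of a simple path of length k is k.
Branch 1: length 13, Nim-value = 13
Branch 2: length 11, Nim-value = 11
Branch 3: length 9, Nim-value = 9
Branch 4: length 15, Nim-value = 15
Branch 5: length 12, Nim-value = 12
Branch 6: length 14, Nim-value = 14
Total Nim-value = XOR of all branch values:
0 XOR 13 = 13
13 XOR 11 = 6
6 XOR 9 = 15
15 XOR 15 = 0
0 XOR 12 = 12
12 XOR 14 = 2
Nim-value of the tree = 2

2


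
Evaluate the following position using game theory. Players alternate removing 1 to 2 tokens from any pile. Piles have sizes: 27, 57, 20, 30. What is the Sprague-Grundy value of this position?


Subtraction set: {1, 2}
For this subtraction set, G(n) = n mod 3 (period = max + 1 = 3).
Pile 1 (size 27): G(27) = 27 mod 3 = 0
Pile 2 (size 57): G(57) = 57 mod 3 = 0
Pile 3 (size 20): G(20) = 20 mod 3 = 2
Pile 4 (size 30): G(30) = 30 mod 3 = 0
Total Grundy value = XOR of all: 0 XOR 0 XOR 2 XOR 0 = 2

2


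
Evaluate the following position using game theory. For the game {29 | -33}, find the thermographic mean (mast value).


Game = {29 | -33}, a switch {a | b} with numbers a > b.
Its thermograph has left wall a - t and right wall b + t, which meet at t = (a - b)/2, where both equal (a + b)/2. So the mast (mean value) is at (a + b)/2.
Mean = (29 + (-33))/2 = -4/2 = -2

-2


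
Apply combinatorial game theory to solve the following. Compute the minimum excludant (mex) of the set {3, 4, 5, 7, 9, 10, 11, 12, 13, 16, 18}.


Set = {3, 4, 5, 7, 9, 10, 11, 12, 13, 16, 18}
0 is NOT in the set. This is the mex.
mex = 0

0


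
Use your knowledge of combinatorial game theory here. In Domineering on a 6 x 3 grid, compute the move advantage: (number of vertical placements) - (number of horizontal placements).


Board is 6 x 3 (rows x cols).
Left (vertical) placements: (rows-1) * cols = 5 * 3 = 15
Right (horizontal) placements: rows * (cols-1) = 6 * 2 = 12
Advantage = Left - Right = 15 - 12 = 3

3


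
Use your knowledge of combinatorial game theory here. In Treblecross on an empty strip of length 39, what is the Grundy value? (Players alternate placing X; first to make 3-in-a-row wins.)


Treblecross: place X on empty cells; 3-in-a-row wins.
Playing within two cells of an existing X lets the opponent win at once, so sensible play treats the cells i-2..i+2 around each X as dead. The player left with no safe cell loses, so this is a normal-play take-away game on strips of safe cells.
Placing X at cell i (0-indexed) of a strip of k safe cells leaves independent strips of sizes max(0, i-2) and max(0, k-i-3). Hence G(k) = mex{ G(max(0,i-2)) XOR G(max(0,k-i-3)) : 0 <= i < k }, with G(0) = 0.
G(1): splits (0,0):0^0=0 -> mex({0}) = 1
G(2): splits (0,0):0^0=0 -> mex({0}) = 1
G(3): splits (0,0):0^0=0 -> mex({0}) = 1
G(4): splits (0,1):0^1=1 (0,0):0^0=0 -> mex({0, 1}) = 2
G(5): splits (0,2):0^1=1 (0,1):0^1=1 (0,0):0^0=0 -> mex({0, 1}) = 2
G(6) = mex({1}) = 0
G(7) = mex({0, 1, 2}) = 3
G(8) = mex({0, 1, 2}) = 3
G(9) = mex({0, 2}) = 1
G(10) = mex({0, 2, 3}) = 1
G(11) = mex({0, 3}) = 1
G(12) = mex({1, 3}) = 0
G(13) = mex({0, 1, 2, 3}) = 4
G(14) = mex({0, 1, 2}) = 3
G(15) = mex({0, 1, 2}) = 3
G(16) = mex({0, 1, 2, 4}) = 3
G(17) = mex({0, 1, 3, 4}) = 2
G(18) = mex({0, 1, 3, 4}) = 2
G(19) = mex({0, 1, 3, 5}) = 2
G(20) = mex({0, 1, 2, 3, 5}) = 4
G(21) = mex({0, 1, 2, 3, 5}) = 4
G(22) = mex({1, 2, 6}) = 0
G(23) = mex({0, 1, 2, 3, 4, 6}) = 5
G(24) = mex({0, 1, 2, 3, 4}) = 5
G(25) = mex({0, 1, 3, 4, 7}) = 2
G(26) = mex({0, 1, 3, 4, 5, 7}) = 2
G(27) = mex({0, 1, 3, 5}) = 2
G(28) = mex({0, 1, 2, 5}) = 3
G(29) = mex({0, 1, 2, 4, 5, 6}) = 3
G(30) = mex({1, 2, 4, 6}) = 0
G(31) = mex({0, 1, 2, 3, 4, 6}) = 5
G(32) = mex({1, 2, 3, 4, 7}) = 0
G(33) = mex({0, 3, 7}) = 1
G(34) = mex({0, 2, 3, 5, 7}) = 1
G(35) = mex({0, 2, 3, 5, 6}) = 1
G(36) = mex({0, 1, 2, 5, 6}) = 3
G(37) = mex({0, 1, 2, 4, 5, 6}) = 3
G(38) = mex({0, 1, 2, 4}) = 3
G(39) = mex({0, 1, 2, 3, 4, 7}) = 5
Therefore G(39) = 5.

5


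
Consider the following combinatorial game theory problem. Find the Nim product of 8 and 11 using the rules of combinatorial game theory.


Nim multiplication is bilinear over XOR: (u XOR v) * w = (u*w) XOR (v*w).
So we split each operand into its bit components and XOR the pairwise Nim products.
8 = 8 (as XOR of powers of 2).
11 = 1 + 2 + 8 (as XOR of powers of 2).
Using the standard Nim-product table on single bits:
  2*2 = 3,   2*4 = 8,   2*8 = 12,
  4*4 = 6,   4*8 = 11,  8*8 = 13,
and  1*x = x (identity), k*l = l*k (commutative).
Pairwise Nim products:
  8 * 1 = 8
  8 * 2 = 12
  8 * 8 = 13
XOR them: 8 XOR 12 XOR 13 = 9.
Result: 8 * 11 = 9 (in Nim).

9


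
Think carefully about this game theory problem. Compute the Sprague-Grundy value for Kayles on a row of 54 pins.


Kayles: a move removes 1 or 2 adjacent pins from a contiguous row.
Removing pins from a row of k leaves two independent rows (a, b) with a + b = k - 1 (one pin) or a + b = k - 2 (two pins); an end removal gives a = 0.
By Sprague-Grundy, G(k) = mex{ G(a) XOR G(b) } over all these splits. G(0) = 0.
G(1): splits (0,0):0^0=0 -> mex({0}) = 1
G(2): splits (0,1):0^1=1 (0,0):0^0=0 -> mex({0, 1}) = 2
G(3): splits (0,2):0^2=2 (1,1):1^1=0 (0,1):0^1=1 -> mex({0, 1, 2}) = 3
G(4): splits (0,3):0^3=3 (1,2):1^2=3 (0,2):0^2=2 (1,1):1^1=0 -> mex({0, 2, 3}) = 1
G(5): splits (0,4):0^1=1 (1,3):1^3=2 (2,2):2^2=0 (0,3):0^3=3 (1,2):1^2=3 -> mex({0, 1, 2, 3}) = 4
G(6) = mex({0, 1, 2, 4}) = 3
G(7) = mex({0, 1, 3, 4, 5}) = 2
G(8) = mex({0, 2, 3, 5, 6}) = 1
G(9) = mex({0, 1, 2, 3, 6, 7}) = 4
G(10) = mex({0, 1, 3, 4, 5, 7}) = 2
G(11) = mex({0, 1, 2, 3, 4, 5}) = 6
G(12) = mex({0, 1, 2, 3, 5, 6, 7}) = 4
G(13) = mex({0, 2, 3, 4, 6, 7}) = 1
G(14) = mex({0, 1, 4, 5, 6, 7}) = 2
G(15) = mex({0, 1, 2, 3, 4, 5, 6}) = 7
G(16) = mex({0, 2, 3, 5, 6, 7}) = 1
G(17) = mex({0, 1, 2, 3, 5, 6, 7}) = 4
G(18) = mex({0, 1, 2, 4, 5, 6}) = 3
G(19) = mex({0, 1, 3, 4, 5, 7}) = 2
G(20) = mex({0, 2, 3, 4, 5, 6, 7}) = 1
G(21) = mex({0, 1, 2, 3, 5, 6, 7}) = 4
G(22) = mex({0, 1, 2, 3, 4, 5, 7}) = 6
G(23) = mex({0, 1, 2, 3, 4, 5, 6}) = 7
G(24) = mex({0, 1, 2, 3, 5, 6, 7}) = 4
G(25) = mex({0, 2, 3, 4, 6, 7}) = 1
G(26) = mex({0, 1, 3, 4, 5, 6, 7}) = 2
G(27) = mex({0, 1, 2, 3, 4, 5, 6, 7}) = 8
G(28) = mex({0, 1, 2, 3, 4, 6, 7, 8}) = 5
G(29) = mex({0, 1, 2, 3, 5, 6, 7, 8, 9}) = 4
G(30) = mex({0, 1, 2, 3, 4, 5, 6, 9, 10}) = 7
G(31) = mex({0, 1, 3, 4, 5, 7, 10, 11}) = 2
G(32) = mex({0, 2, 3, 4, 5, 6, 7, 9, 11}) = 1
G(33) = mex({0, 1, 2, 3, 4, 5, 6, 7, 9, 12}) = 8
G(34) = mex({0, 1, 2, 3, 4, 5, 7, 8, 11, 12}) = 6
G(35) = mex({0, 1, 2, 3, 4, 5, 6, 8, 9, 10, 11}) = 7
G(36) = mex({0, 1, 2, 3, 5, 6, 7, 9, 10}) = 4
G(37) = mex({0, 2, 3, 4, 6, 7, 9, 10, 11, 12}) = 1
G(38) = mex({0, 1, 3, 4, 5, 6, 7, 9, 10, 11, 12}) = 2
G(39) = mex({0, 1, 2, 4, 5, 6, 7, 9, 10, 12, 14}) = 3
G(40) = mex({0, 2, 3, 4, 6, 7, 11, 12, 14}) = 1
G(41) = mex({0, 1, 2, 3, 5, 6, 7, 9, 10, 11, 12}) = 4
G(42) = mex({0, 1, 2, 3, 4, 5, 6, 9, 10}) = 7
G(43) = mex({0, 1, 3, 4, 5, 7, 9, 10, 12, 15}) = 2
G(44) = mex({0, 2, 3, 4, 5, 6, 7, 9, 10, 12, 15}) = 1
G(45) = mex({0, 1, 2, 3, 4, 5, 6, 7, 9, 10, 12, 14}) = 8
G(46) = mex({0, 1, 3, 4, 5, 7, 8, 11, 12, 14}) = 2
G(47) = mex({0, 1, 2, 3, 4, 5, 6, 8, 9, 10, 11, 12}) = 7
G(48) = mex({0, 1, 2, 3, 5, 6, 7, 9, 10}) = 4
G(49) = mex({0, 2, 3, 4, 6, 7, 9, 10, 11, 12, 15}) = 1
G(50) = mex({0, 1, 4, 5, 6, 7, 9, 11, 12, 14, 15}) = 2
G(51) = mex({0, 1, 2, 3, 4, 5, 6, 7, 9, 12, 14, 15}) = 8
G(52) = mex({0, 2, 3, 4, 5, 6, 7, 8, 11, 12, 15}) = 1
G(53) = mex({0, 1, 2, 3, 5, 6, 7, 8, 9, 10, 11, 12}) = 4
G(54) = mex({0, 1, 2, 3, 4, 5, 6, 9, 10}) = 7
Therefore G(54) = 7.

7


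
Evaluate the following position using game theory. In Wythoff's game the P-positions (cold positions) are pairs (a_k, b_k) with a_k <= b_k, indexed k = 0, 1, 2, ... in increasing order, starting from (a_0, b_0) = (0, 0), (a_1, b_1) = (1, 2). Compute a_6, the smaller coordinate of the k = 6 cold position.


By Wythoff's theorem, a_k = floor(k * phi) and b_k = floor(k * phi^2) = a_k + k, where phi = (1 + sqrt(5))/2 is the golden ratio.
phi = (1 + sqrt(5))/2 = 1.618034
k = 6
k * phi = 6 * 1.618034 = 9.708204
a_6 = floor(k * phi) = 9

9


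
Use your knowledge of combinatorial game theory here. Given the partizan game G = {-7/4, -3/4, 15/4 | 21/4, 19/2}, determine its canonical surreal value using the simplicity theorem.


Left options: {-7/4, -3/4, 15/4}, max = 15/4
Right options: {21/4, 19/2}, min = 21/4
All options are numbers and max(Left) < min(Right), so by the simplicity theorem the value is the simplest (earliest-born) number strictly between 15/4 and 21/4.
Integers 4 through 5 all lie strictly between 15/4 and 21/4.
Among integers, the simplest (lowest birthday = smallest |n|; 0 is born on day 0, +-n on day n) is 4.
No non-integer in the interval can be simpler: if x is a non-integer in the interval, then floor(x) or ceil(x) also lies in the interval (the interval contains an integer), and both are proper prefixes of x's sign expansion, i.e. born earlier. So the game value is 4.
Game value = 4

4


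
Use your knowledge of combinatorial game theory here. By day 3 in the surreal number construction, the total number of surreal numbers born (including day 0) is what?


Day 0: {|} = 0 is born. Count = 1.
Day n: the number of surreal numbers born by day n is 2^(n+1) - 1.
By day 0: 2^1 - 1 = 1
By day 1: 2^2 - 1 = 3
By day 2: 2^3 - 1 = 7
By day 3: 2^4 - 1 = 15
By day 3: 15 surreal numbers.

15


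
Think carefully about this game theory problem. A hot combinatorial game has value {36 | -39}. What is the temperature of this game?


The game is {36 | -39}, a switch {a | b} with numbers a > b.
Cooling {a | b} by t gives {a - t | b + t}, which stops being hot when a - t = b + t, i.e. at t = (a - b)/2. So the temperature of a switch is (a - b)/2.
Temperature = (Left option - Right option) / 2
= (36 - (-39)) / 2
= 75 / 2
= 75/2

75/2


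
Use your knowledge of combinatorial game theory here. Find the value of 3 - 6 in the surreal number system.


x = 3, y = 6
x - y = 3 - 6 = -3

-3


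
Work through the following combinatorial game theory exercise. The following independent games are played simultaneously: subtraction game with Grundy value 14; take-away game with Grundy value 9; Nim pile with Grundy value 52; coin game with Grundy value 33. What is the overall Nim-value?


By the Sprague-Grundy theorem, the Grundy value of a sum of games is the XOR of individual Grundy values.
subtraction game: Grundy value = 14. Running XOR: 0 XOR 14 = 14
take-away game: Grundy value = 9. Running XOR: 14 XOR 9 = 7
Nim pile: Grundy value = 52. Running XOR: 7 XOR 52 = 51
coin game: Grundy value = 33. Running XOR: 51 XOR 33 = 18
The combined Grundy value is 18.

18


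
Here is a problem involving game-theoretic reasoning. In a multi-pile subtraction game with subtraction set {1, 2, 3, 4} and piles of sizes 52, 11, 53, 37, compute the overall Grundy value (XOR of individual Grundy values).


Subtraction set: {1, 2, 3, 4}
For this subtraction set, G(n) = n mod 5 (period = max + 1 = 5).
Pile 1 (size 52): G(52) = 52 mod 5 = 2
Pile 2 (size 11): G(11) = 11 mod 5 = 1
Pile 3 (size 53): G(53) = 53 mod 5 = 3
Pile 4 (size 37): G(37) = 37 mod 5 = 2
Total Grundy value = XOR of all: 2 XOR 1 XOR 3 XOR 2 = 2

2


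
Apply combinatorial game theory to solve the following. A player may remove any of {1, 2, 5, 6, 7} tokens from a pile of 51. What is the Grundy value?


The subtraction set is S = {1, 2, 5, 6, 7}.
G(k) = mex{ G(k - s) : s in S, s <= k }. We compute iteratively: G(0) = 0.
G(1) = mex({0}) = 1
G(2) = mex({0, 1}) = 2
G(3) = mex({1, 2}) = 0
G(4) = mex({0, 2}) = 1
G(5) = mex({0, 1}) = 2
G(6) = mex({0, 1, 2}) = 3
G(7) = mex({0, 1, 2, 3}) = 4
G(8) = mex({0, 1, 2, 3, 4}) = 5
G(9) = mex({0, 1, 2, 4, 5}) = 3
G(10) = mex({0, 1, 2, 3, 5}) = 4
G(11) = mex({1, 2, 3, 4}) = 0
G(12) = mex({0, 2, 3, 4}) = 1
G(13) = mex({0, 1, 3, 4, 5}) = 2
G(14) = mex({1, 2, 3, 4, 5}) = 0
G(15) = mex({0, 2, 3, 4, 5}) = 1
G(16) = mex({0, 1, 3, 4}) = 2
G(17) = mex({0, 1, 2, 4}) = 3
Observe that G(11)..G(17) = 0, 1, 2, 0, 1, 2, 3 repeats G(0)..G(6) = 0, 1, 2, 0, 1, 2, 3.
For k >= max(S) = 7, G(k) is determined by the previous 7 values G(k-7)..G(k-1); a window of 7 consecutive values has recurred shifted by 11, so by induction G(k + 11) = G(k) for all k >= 0: the sequence is periodic from the start with period 11.
One period: G(0..10) = 0, 1, 2, 0, 1, 2, 3, 4, 5, 3, 4.
51 mod 11 = 7, so G(51) = G(7) = 4.

4
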